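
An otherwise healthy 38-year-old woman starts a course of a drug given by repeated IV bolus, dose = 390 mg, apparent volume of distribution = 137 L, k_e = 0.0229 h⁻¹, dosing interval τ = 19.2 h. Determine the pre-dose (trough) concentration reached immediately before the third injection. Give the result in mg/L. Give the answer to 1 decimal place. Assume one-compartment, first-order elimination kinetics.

C₀ per dose = Dose / Vd = 390 / 137 = 2.847 mg/L
Fraction remaining after one interval: r = e^(−kτ) = e^(−0.02290 × 19.2) = 0.6442
Before dose 3, 2 doses have been given (aged 1τ, 2τ).
C_trough = C₀ × (r + r²) = 2.847 × (0.6442 + 0.4150) = 3.016 mg/L

3.0 mg/L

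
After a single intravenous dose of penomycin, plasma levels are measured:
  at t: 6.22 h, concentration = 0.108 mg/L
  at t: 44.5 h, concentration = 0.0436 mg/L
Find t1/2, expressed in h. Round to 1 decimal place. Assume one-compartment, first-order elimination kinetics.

29.3 h

k = ln(C₁/C₂) / (t₂ − t₁) = ln(0.108/0.0436) / (44.5 − 6.22)
  = 0.9071 / 38.28 = 0.02370 h⁻¹
t½ = ln2 / k = 0.693147 / 0.02370 = 29.25 h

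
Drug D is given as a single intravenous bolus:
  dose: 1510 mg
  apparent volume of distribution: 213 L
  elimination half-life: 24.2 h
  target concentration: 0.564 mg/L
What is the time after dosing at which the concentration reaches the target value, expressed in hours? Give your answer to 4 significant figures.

C₀ = Dose / Vd = 1510 / 213 = 7.089 mg/L
k = ln2 / t½ = 0.693147 / 24.2 = 0.02864 h⁻¹
t = ln(C₀ / C) / k = ln(7.089 / 0.564) / 0.02864
  = ln(12.57) / 0.02864 = 2.531 / 0.02864 = 88.37 h

88.37 h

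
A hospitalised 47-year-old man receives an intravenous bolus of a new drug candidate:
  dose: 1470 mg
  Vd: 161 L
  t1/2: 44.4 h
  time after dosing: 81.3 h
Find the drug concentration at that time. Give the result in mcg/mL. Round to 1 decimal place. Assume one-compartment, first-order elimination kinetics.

C₀ = Dose / Vd = 1470 / 161 = 9.130 mg/L
k = ln2 / t½ = 0.693147 / 44.4 = 0.01561 h⁻¹
C = C₀ · e^(−k·t) = 9.130 × e^(−0.01561 × 81.3)
  = 9.130 × 0.2811 = 2.566 mg/L
(2.566 mg/L = 2.566 mcg/mL)

2.6 mcg/mL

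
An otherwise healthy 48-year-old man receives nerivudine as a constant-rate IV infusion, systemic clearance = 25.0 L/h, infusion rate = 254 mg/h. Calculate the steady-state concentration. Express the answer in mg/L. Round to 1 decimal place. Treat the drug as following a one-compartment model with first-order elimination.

At steady state Css = R₀ / CL = 254 / 25.00 = 10.16 mg/L

10.2 mg/L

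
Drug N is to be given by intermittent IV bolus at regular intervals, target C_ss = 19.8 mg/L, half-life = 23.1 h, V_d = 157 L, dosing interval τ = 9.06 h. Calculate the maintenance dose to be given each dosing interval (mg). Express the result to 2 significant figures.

k = ln2 / t½ = 0.693147 / 23.1 = 0.03001 h⁻¹
CL = k × Vd = 0.03001 × 157 = 4.712 L/h
At steady state, Dose/τ = Css × CL.
Dose = Css × CL × τ = 19.8 × 4.712 × 9.06 = 845.3 mg

850 mg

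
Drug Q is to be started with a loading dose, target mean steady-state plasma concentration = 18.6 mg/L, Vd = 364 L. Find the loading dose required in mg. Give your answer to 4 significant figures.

6770 mg

LD = Css × Vd = 18.6 × 364 = 6770 mg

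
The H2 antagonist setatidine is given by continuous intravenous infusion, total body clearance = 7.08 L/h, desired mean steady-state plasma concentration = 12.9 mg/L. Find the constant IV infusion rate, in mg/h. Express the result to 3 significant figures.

At steady state, infusion rate R₀ = Css × CL = 12.9 × 7.080 = 91.33 mg/h

91.3 mg/h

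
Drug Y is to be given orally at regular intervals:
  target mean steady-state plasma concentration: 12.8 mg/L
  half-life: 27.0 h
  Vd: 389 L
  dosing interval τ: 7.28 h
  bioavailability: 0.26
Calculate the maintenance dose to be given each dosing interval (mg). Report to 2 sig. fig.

k = ln2 / t½ = 0.693147 / 27.0 = 0.02567 h⁻¹
CL = k × Vd = 0.02567 × 389 = 9.986 L/h
At steady state, F × (Dose/τ) = Css × CL.
Dose = Css × CL × τ / F = 12.8 × 9.986 × 7.28 / 0.26 = 3579 mg

3600 mg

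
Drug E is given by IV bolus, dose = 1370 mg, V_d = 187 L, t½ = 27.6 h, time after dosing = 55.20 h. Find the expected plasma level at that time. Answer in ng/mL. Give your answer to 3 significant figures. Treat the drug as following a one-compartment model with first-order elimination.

1830 ng/mL

C₀ = Dose / Vd = 1370 / 187 = 7.326 mg/L
k = ln2 / t½ = 0.693147 / 27.6 = 0.02511 h⁻¹
t / t½ = 55.20 / 27.6 = 2 half-lives
C = C₀ × (1/2)^2 = 7.326 × 0.2500 = 1.832 mg/L
Convert: 1.832 mg/L × 1000 = 1832 ng/mL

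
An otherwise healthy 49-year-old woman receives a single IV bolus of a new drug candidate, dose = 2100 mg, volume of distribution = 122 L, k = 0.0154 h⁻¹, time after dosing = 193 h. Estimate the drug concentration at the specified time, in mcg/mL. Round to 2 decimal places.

C₀ = Dose / Vd = 2100 / 122 = 17.21 mg/L
C = C₀ · e^(−k·t) = 17.21 × e^(−0.01540 × 193)
  = 17.21 × 0.05119 = 0.8810 mg/L
(0.8810 mg/L = 0.8810 mcg/mL)

0.88 mcg/mL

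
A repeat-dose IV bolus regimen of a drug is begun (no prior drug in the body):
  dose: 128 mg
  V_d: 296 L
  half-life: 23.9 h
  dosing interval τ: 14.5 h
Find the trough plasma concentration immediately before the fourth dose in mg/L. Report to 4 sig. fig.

0.5929 mg/L

C₀ per dose = Dose / Vd = 128 / 296 = 0.4324 mg/L
k = ln2 / t½ = 0.693147 / 23.9 = 0.02900 h⁻¹
Fraction remaining after one interval: r = e^(−kτ) = e^(−0.02900 × 14.5) = 0.6567
Before dose 4, 3 doses have been given (aged 1τ, 2τ, 3τ).
C_trough = C₀ × (r + r² + … + r^3) = C₀ × r(1−r^3)/(1−r)
        = 0.4324 × 0.6567 × (1 − 0.2832) / (1 − 0.6567) = 0.5929 mg/L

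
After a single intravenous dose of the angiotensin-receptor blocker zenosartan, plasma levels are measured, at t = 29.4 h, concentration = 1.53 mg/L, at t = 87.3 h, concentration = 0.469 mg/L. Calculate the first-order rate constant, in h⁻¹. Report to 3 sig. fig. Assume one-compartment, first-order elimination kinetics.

k = ln(C₁/C₂) / (t₂ − t₁) = ln(1.53/0.469) / (87.3 − 29.4)
  = 1.182 / 57.90 = 0.02041 h⁻¹

0.0204 h⁻¹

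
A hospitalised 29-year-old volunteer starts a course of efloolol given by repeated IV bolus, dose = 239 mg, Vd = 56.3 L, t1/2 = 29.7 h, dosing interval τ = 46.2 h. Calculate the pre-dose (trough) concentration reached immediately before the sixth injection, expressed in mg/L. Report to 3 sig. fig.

2.18 mg/L

C₀ per dose = Dose / Vd = 239 / 56.3 = 4.245 mg/L
k = ln2 / t½ = 0.693147 / 29.7 = 0.02334 h⁻¹
Fraction remaining after one interval: r = e^(−kτ) = e^(−0.02334 × 46.2) = 0.3402
Before dose 6, 5 doses have been given (aged 1τ, 2τ, 3τ, 4τ, 5τ).
C_trough = C₀ × (r + r² + … + r^5) = C₀ × r(1−r^5)/(1−r)
        = 4.245 × 0.3402 × (1 − 0.004557) / (1 − 0.3402) = 2.179 mg/L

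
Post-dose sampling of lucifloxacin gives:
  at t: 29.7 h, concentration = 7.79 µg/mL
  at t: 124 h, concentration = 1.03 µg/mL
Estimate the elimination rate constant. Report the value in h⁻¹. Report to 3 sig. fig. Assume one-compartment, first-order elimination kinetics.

k = ln(C₁/C₂) / (t₂ − t₁) = ln(7.79/1.03) / (124 − 29.7)
  = 2.023 / 94.30 = 0.02145 h⁻¹

0.0215 h⁻¹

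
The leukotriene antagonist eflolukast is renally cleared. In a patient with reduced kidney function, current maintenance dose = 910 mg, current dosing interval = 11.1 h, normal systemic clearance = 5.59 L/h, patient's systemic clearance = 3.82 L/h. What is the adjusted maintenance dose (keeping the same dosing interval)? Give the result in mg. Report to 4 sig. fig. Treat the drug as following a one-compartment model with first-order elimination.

To keep the same average steady-state level, dosing rate must scale with clearance.
CL ratio = 3.82 / 5.59 = 0.6834
New dose (same interval) = 910 × 0.6834 = 621.9 mg

621.9 mg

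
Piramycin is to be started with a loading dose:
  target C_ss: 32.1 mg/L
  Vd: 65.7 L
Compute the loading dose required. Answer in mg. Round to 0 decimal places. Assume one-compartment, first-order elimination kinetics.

LD = Css × Vd = 32.1 × 65.7 = 2109 mg

2109 mg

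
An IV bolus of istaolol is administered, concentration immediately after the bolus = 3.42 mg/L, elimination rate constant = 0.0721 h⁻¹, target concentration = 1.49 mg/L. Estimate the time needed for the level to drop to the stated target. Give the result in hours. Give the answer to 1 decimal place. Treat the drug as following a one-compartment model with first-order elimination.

11.5 h

t = ln(C₀ / C) / k = ln(3.420 / 1.49) / 0.07210
  = ln(2.295) / 0.07210 = 0.8307 / 0.07210 = 11.52 h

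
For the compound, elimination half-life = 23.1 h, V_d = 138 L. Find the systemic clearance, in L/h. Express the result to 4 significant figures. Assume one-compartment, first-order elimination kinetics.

4.141 L/h

k = ln2 / t½ = 0.693147 / 23.1 = 0.03001 h⁻¹
CL = k × Vd = 0.03001 × 138 = 4.141 L/h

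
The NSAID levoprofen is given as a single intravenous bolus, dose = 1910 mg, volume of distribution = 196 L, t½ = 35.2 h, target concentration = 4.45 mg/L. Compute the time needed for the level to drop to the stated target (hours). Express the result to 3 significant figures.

39.8 h

C₀ = Dose / Vd = 1910 / 196 = 9.745 mg/L
k = ln2 / t½ = 0.693147 / 35.2 = 0.01969 h⁻¹
t = ln(C₀ / C) / k = ln(9.745 / 4.45) / 0.01969
  = ln(2.190) / 0.01969 = 0.7839 / 0.01969 = 39.81 h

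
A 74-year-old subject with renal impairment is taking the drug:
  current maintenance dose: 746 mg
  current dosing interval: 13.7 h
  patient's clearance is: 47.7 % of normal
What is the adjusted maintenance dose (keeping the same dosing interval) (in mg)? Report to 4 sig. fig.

To keep the same average steady-state level, dosing rate must scale with clearance.
CL ratio = 47.7 / 100 = 0.4770
New dose (same interval) = 746 × 0.4770 = 355.8 mg

355.8 mg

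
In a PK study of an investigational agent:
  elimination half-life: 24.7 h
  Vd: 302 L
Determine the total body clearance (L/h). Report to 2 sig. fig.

k = ln2 / t½ = 0.693147 / 24.7 = 0.02806 h⁻¹
CL = k × Vd = 0.02806 × 302 = 8.474 L/h

8.5 L/h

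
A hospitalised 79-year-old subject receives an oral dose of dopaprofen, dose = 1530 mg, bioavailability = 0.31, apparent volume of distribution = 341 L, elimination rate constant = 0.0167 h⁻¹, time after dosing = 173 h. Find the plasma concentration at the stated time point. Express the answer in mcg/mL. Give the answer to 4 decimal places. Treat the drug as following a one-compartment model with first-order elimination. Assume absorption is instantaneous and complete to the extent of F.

Amount reaching circulation = F × Dose = 0.31 × 1530 = 474.3 mg
C₀ = F·Dose / Vd = 474.3 / 341 = 1.391 mg/L
C = C₀ · e^(−k·t) = 1.391 × e^(−0.01670 × 173)
  = 1.391 × 0.05563 = 0.07738 mg/L
(0.07738 mg/L = 0.07738 mcg/mL)

0.0774 mcg/mL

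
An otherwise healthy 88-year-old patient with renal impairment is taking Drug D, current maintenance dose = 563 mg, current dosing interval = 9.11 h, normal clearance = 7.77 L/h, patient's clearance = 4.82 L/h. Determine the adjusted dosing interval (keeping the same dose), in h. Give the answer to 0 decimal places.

15 h

To keep the same average steady-state level, dosing rate must scale with clearance.
CL ratio = 4.82 / 7.77 = 0.6203
New interval (same dose) = 9.11 / 0.6203 = 14.69 h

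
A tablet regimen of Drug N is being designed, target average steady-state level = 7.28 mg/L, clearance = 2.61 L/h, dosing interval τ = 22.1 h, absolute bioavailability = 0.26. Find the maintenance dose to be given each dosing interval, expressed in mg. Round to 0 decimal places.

1615 mg

At steady state, F × (Dose/τ) = Css × CL.
Dose = Css × CL × τ / F = 7.28 × 2.610 × 22.1 / 0.26 = 1615 mg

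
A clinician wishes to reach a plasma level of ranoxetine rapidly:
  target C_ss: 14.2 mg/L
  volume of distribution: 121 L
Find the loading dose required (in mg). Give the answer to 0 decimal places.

LD = Css × Vd = 14.2 × 121 = 1718 mg

1718 mg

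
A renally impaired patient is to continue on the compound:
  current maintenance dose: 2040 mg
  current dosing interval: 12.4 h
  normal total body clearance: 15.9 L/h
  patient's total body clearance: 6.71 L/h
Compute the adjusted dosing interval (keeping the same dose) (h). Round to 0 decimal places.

29 h

To keep the same average steady-state level, dosing rate must scale with clearance.
CL ratio = 6.71 / 15.9 = 0.4220
New interval (same dose) = 12.4 / 0.4220 = 29.38 h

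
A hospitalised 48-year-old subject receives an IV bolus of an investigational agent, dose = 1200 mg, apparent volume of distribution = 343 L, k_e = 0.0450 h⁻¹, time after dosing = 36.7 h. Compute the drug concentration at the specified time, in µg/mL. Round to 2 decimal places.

C₀ = Dose / Vd = 1200 / 343 = 3.499 mg/L
C = C₀ · e^(−k·t) = 3.499 × e^(−0.04500 × 36.7)
  = 3.499 × 0.1918 = 0.6711 mg/L
(0.6711 mg/L = 0.6711 µg/mL)

0.67 µg/mL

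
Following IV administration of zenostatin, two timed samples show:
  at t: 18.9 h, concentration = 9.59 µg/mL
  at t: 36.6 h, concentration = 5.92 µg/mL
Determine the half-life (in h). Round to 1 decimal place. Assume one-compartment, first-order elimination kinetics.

25.4 h

k = ln(C₁/C₂) / (t₂ − t₁) = ln(9.59/5.92) / (36.6 − 18.9)
  = 0.4824 / 17.70 = 0.02725 h⁻¹
t½ = ln2 / k = 0.693147 / 0.02725 = 25.44 h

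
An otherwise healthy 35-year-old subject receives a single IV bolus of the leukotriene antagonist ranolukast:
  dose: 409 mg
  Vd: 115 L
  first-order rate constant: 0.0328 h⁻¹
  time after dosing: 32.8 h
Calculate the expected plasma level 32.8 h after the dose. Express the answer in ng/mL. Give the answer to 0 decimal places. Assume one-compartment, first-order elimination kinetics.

1213 ng/mL

C₀ = Dose / Vd = 409.0 / 115 = 3.557 mg/L
C = C₀ · e^(−k·t) = 3.557 × e^(−0.03280 × 32.8)
  = 3.557 × 0.3410 = 1.213 mg/L
Convert: 1.213 mg/L × 1000 = 1213 ng/mL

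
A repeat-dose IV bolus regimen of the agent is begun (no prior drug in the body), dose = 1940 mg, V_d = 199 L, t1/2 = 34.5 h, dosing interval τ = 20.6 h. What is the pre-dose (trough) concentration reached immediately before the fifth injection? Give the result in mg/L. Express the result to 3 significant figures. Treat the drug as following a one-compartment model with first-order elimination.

C₀ per dose = Dose / Vd = 1940 / 199 = 9.749 mg/L
k = ln2 / t½ = 0.693147 / 34.5 = 0.02009 h⁻¹
Fraction remaining after one interval: r = e^(−kτ) = e^(−0.02009 × 20.6) = 0.6611
Before dose 5, 4 doses have been given (aged 1τ, 2τ, 3τ, 4τ).
C_trough = C₀ × (r + r² + … + r^4) = C₀ × r(1−r^4)/(1−r)
        = 9.749 × 0.6611 × (1 − 0.1910) / (1 − 0.6611) = 15.39 mg/L

15.4 mg/L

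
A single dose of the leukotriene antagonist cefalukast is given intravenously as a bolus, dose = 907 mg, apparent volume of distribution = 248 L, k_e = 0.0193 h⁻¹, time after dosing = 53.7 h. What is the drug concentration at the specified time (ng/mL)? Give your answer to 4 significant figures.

C₀ = Dose / Vd = 907.0 / 248 = 3.657 mg/L
C = C₀ · e^(−k·t) = 3.657 × e^(−0.01930 × 53.7)
  = 3.657 × 0.3547 = 1.297 mg/L
Convert: 1.297 mg/L × 1000 = 1297 ng/mL

1297 ng/mL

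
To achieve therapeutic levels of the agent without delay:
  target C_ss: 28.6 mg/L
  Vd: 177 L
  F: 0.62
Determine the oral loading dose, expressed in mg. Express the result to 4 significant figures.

LD = Css × Vd / F = 28.6 × 177 / 0.62 = 8165 mg

8165 mg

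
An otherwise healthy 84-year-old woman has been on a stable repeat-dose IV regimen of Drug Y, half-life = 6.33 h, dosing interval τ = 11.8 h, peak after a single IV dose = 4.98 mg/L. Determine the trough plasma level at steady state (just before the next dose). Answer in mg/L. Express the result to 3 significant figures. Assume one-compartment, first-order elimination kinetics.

k = ln2 / t½ = 0.693147 / 6.33 = 0.1095 h⁻¹
e^(−kτ) = e^(−0.1095 × 11.8) = 0.2747
Accumulation ratio R = 1 / (1 − e^(−kτ)) = 1 / (1 − 0.2747) = 1.379
Steady-state trough = C₀ × R × e^(−kτ) = 4.98 × 1.379 × 0.2747 = 1.886 mg/L

1.89 mg/L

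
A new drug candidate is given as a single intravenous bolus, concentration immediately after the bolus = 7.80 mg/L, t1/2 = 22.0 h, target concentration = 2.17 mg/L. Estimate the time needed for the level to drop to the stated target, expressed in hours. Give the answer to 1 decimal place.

k = ln2 / t½ = 0.693147 / 22.0 = 0.03151 h⁻¹
t = ln(C₀ / C) / k = ln(7.800 / 2.17) / 0.03151
  = ln(3.594) / 0.03151 = 1.279 / 0.03151 = 40.59 h

40.6 h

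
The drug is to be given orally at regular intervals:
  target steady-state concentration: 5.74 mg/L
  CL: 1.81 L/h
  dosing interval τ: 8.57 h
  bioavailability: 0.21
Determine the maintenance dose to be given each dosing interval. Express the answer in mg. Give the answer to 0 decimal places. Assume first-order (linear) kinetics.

At steady state, F × (Dose/τ) = Css × CL.
Dose = Css × CL × τ / F = 5.74 × 1.810 × 8.57 / 0.21 = 424.0 mg

424 mg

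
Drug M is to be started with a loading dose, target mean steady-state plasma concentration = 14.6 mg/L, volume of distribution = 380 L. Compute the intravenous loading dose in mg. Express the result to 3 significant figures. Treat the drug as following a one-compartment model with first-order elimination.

LD = Css × Vd = 14.6 × 380 = 5548 mg

5550 mg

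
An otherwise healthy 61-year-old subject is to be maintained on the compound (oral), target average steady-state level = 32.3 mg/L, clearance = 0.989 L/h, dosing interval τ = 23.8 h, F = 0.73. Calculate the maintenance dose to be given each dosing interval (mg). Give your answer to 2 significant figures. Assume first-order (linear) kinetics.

1000 mg

At steady state, F × (Dose/τ) = Css × CL.
Dose = Css × CL × τ / F = 32.3 × 0.9890 × 23.8 / 0.73 = 1041 mg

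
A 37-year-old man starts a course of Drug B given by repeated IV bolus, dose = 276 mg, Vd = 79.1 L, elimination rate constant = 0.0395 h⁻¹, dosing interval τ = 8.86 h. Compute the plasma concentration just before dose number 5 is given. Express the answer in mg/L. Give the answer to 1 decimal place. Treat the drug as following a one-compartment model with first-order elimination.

6.3 mg/L

C₀ per dose = Dose / Vd = 276 / 79.1 = 3.489 mg/L
Fraction remaining after one interval: r = e^(−kτ) = e^(−0.03950 × 8.86) = 0.7047
Before dose 5, 4 doses have been given (aged 1τ, 2τ, 3τ, 4τ).
C_trough = C₀ × (r + r² + … + r^4) = C₀ × r(1−r^4)/(1−r)
        = 3.489 × 0.7047 × (1 − 0.2466) / (1 − 0.7047) = 6.273 mg/L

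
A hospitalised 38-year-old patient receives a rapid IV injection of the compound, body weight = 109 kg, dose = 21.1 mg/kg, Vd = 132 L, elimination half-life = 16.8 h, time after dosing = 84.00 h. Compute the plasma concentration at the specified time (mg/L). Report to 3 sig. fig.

Total dose = 21.1 × 109 = 2300 mg
C₀ = Dose / Vd = 2300 / 132 = 17.42 mg/L
k = ln2 / t½ = 0.693147 / 16.8 = 0.04126 h⁻¹
t / t½ = 84.00 / 16.8 = 5 half-lives
C = C₀ × (1/2)^5 = 17.42 × 0.03125 = 0.5444 mg/L

0.544 mg/L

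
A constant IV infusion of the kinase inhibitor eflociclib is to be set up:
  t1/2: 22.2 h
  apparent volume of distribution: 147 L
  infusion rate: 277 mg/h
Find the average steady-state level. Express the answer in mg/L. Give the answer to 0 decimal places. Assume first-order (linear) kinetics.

k = ln2 / t½ = 0.693147 / 22.2 = 0.03122 h⁻¹
CL = k × Vd = 0.03122 × 147 = 4.589 L/h
At steady state Css = R₀ / CL = 277 / 4.589 = 60.36 mg/L

60 mg/L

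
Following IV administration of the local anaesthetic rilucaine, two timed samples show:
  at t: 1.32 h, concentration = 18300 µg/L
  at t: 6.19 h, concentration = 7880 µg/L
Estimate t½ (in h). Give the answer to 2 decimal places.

4.01 h

k = ln(C₁/C₂) / (t₂ − t₁) = ln(18300/7880) / (6.19 − 1.32)
  = 0.8426 / 4.870 = 0.1730 h⁻¹
t½ = ln2 / k = 0.693147 / 0.1730 = 4.007 h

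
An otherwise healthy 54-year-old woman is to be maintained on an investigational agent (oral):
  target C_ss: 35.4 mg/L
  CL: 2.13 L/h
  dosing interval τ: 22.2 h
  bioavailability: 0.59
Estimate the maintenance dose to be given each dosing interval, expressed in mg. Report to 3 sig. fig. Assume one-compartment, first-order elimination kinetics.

At steady state, F × (Dose/τ) = Css × CL.
Dose = Css × CL × τ / F = 35.4 × 2.130 × 22.2 / 0.59 = 2837 mg

2840 mg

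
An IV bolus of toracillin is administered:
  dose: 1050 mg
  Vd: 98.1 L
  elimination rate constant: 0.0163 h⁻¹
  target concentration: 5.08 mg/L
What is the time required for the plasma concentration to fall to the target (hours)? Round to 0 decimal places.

C₀ = Dose / Vd = 1050 / 98.1 = 10.70 mg/L
t = ln(C₀ / C) / k = ln(10.70 / 5.08) / 0.01630
  = ln(2.106) / 0.01630 = 0.7448 / 0.01630 = 45.69 h

46 h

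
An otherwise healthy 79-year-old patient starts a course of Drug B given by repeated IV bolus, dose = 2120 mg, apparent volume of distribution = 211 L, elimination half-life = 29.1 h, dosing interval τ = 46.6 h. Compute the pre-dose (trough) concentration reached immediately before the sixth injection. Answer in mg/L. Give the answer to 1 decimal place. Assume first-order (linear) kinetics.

C₀ per dose = Dose / Vd = 2120 / 211 = 10.05 mg/L
k = ln2 / t½ = 0.693147 / 29.1 = 0.02382 h⁻¹
Fraction remaining after one interval: r = e^(−kτ) = e^(−0.02382 × 46.6) = 0.3296
Before dose 6, 5 doses have been given (aged 1τ, 2τ, 3τ, 4τ, 5τ).
C_trough = C₀ × (r + r² + … + r^5) = C₀ × r(1−r^5)/(1−r)
        = 10.05 × 0.3296 × (1 − 0.003890) / (1 − 0.3296) = 4.922 mg/L

4.9 mg/L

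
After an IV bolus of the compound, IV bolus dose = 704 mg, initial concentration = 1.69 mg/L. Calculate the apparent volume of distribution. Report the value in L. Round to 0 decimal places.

Vd = Dose / C₀ = 704.0 / 1.69 = 416.6 L

417 L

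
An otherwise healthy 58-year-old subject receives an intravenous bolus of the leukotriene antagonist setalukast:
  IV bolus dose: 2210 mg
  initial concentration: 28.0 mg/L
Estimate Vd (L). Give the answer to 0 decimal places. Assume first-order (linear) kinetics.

Vd = Dose / C₀ = 2210 / 28.0 = 78.93 L

79 L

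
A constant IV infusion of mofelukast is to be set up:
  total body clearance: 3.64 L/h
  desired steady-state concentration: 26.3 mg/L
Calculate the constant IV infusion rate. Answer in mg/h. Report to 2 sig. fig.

96 mg/h

At steady state, infusion rate R₀ = Css × CL = 26.3 × 3.640 = 95.73 mg/h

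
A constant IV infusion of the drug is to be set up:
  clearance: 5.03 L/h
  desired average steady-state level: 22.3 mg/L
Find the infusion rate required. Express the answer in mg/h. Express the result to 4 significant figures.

At steady state, infusion rate R₀ = Css × CL = 22.3 × 5.030 = 112.2 mg/h

112.2 mg/h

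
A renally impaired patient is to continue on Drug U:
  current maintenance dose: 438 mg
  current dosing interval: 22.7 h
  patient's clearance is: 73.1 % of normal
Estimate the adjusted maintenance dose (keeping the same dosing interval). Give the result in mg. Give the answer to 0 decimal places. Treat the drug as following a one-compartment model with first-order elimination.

320 mg

To keep the same average steady-state level, dosing rate must scale with clearance.
CL ratio = 73.1 / 100 = 0.7310
New dose (same interval) = 438 × 0.7310 = 320.2 mg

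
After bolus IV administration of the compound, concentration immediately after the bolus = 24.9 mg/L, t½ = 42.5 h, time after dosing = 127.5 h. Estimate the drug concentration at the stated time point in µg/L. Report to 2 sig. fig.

k = ln2 / t½ = 0.693147 / 42.5 = 0.01631 h⁻¹
t / t½ = 127.5 / 42.5 = 3 half-lives
C = C₀ × (1/2)^3 = 24.90 × 0.1250 = 3.113 mg/L
Convert: 3.113 mg/L × 1000 = 3113 µg/L

3100 µg/L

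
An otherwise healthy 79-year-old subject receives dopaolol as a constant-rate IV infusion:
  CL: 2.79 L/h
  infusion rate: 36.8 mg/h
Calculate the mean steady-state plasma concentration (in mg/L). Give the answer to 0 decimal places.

At steady state Css = R₀ / CL = 36.8 / 2.790 = 13.19 mg/L

13 mg/L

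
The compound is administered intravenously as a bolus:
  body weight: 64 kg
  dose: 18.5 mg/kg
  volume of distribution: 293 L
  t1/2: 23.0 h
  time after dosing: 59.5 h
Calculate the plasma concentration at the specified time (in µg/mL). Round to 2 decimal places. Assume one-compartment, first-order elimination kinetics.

Total dose = 18.5 × 64 = 1184 mg
C₀ = Dose / Vd = 1184 / 293 = 4.041 mg/L
k = ln2 / t½ = 0.693147 / 23.0 = 0.03014 h⁻¹
C = C₀ · e^(−k·t) = 4.041 × e^(−0.03014 × 59.5)
  = 4.041 × 0.1664 = 0.6724 mg/L
(0.6724 mg/L = 0.6724 µg/mL)

0.67 µg/mL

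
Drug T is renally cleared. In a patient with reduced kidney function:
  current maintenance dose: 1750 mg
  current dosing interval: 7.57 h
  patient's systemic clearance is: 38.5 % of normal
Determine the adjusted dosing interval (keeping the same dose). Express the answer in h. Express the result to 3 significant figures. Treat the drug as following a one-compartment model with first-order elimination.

19.7 h

To keep the same average steady-state level, dosing rate must scale with clearance.
CL ratio = 38.5 / 100 = 0.3850
New interval (same dose) = 7.57 / 0.3850 = 19.66 h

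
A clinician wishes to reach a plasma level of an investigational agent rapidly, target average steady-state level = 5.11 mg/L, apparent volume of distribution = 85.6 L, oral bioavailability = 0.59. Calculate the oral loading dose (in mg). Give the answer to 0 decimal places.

LD = Css × Vd / F = 5.11 × 85.6 / 0.59 = 741.4 mg

741 mg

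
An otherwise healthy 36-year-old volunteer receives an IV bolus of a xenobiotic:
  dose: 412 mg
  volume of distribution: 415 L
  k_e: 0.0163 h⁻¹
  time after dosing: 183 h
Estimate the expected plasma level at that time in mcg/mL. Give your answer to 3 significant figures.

C₀ = Dose / Vd = 412.0 / 415 = 0.9928 mg/L
C = C₀ · e^(−k·t) = 0.9928 × e^(−0.01630 × 183)
  = 0.9928 × 0.05065 = 0.05029 mg/L
(0.05029 mg/L = 0.05029 mcg/mL)

0.0503 mcg/mL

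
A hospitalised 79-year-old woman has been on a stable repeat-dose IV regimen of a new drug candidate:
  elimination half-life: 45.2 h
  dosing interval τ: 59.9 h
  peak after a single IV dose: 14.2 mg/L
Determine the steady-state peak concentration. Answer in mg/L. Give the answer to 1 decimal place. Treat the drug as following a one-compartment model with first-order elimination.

k = ln2 / t½ = 0.693147 / 45.2 = 0.01534 h⁻¹
e^(−kτ) = e^(−0.01534 × 59.9) = 0.3990
Accumulation ratio R = 1 / (1 − e^(−kτ)) = 1 / (1 − 0.3990) = 1.664
Steady-state peak = C₀ × R = 14.2 × 1.664 = 23.63 mg/L

23.6 mg/L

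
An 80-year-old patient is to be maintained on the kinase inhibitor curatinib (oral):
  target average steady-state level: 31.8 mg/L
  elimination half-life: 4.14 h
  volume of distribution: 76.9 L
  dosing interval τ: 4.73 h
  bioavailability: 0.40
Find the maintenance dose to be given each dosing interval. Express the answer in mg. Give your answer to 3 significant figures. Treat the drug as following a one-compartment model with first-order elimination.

4840 mg

k = ln2 / t½ = 0.693147 / 4.14 = 0.1674 h⁻¹
CL = k × Vd = 0.1674 × 76.9 = 12.87 L/h
At steady state, F × (Dose/τ) = Css × CL.
Dose = Css × CL × τ / F = 31.8 × 12.87 × 4.73 / 0.40 = 4840 mg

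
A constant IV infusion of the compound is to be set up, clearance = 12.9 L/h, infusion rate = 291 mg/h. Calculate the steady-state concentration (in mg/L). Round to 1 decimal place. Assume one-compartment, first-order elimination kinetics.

22.6 mg/L

At steady state Css = R₀ / CL = 291 / 12.90 = 22.56 mg/L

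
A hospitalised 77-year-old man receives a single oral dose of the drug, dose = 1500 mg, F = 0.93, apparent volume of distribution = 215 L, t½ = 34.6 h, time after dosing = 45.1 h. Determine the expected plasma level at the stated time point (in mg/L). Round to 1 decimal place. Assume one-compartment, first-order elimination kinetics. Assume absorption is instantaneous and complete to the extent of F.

2.6 mg/L

Amount reaching circulation = F × Dose = 0.93 × 1500 = 1395 mg
C₀ = F·Dose / Vd = 1395 / 215 = 6.488 mg/L
k = ln2 / t½ = 0.693147 / 34.6 = 0.02003 h⁻¹
C = C₀ · e^(−k·t) = 6.488 × e^(−0.02003 × 45.1)
  = 6.488 × 0.4052 = 2.629 mg/L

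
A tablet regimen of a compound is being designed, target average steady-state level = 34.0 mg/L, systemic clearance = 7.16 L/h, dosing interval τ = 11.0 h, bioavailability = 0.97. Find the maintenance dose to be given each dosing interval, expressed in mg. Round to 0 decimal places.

At steady state, F × (Dose/τ) = Css × CL.
Dose = Css × CL × τ / F = 34.0 × 7.160 × 11.0 / 0.97 = 2761 mg

2761 mg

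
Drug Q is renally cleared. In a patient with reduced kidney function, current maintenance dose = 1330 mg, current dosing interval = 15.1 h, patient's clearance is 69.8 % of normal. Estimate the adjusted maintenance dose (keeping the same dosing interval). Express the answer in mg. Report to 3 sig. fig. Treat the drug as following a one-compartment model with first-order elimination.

928 mg

To keep the same average steady-state level, dosing rate must scale with clearance.
CL ratio = 69.8 / 100 = 0.6980
New dose (same interval) = 1330 × 0.6980 = 928.3 mg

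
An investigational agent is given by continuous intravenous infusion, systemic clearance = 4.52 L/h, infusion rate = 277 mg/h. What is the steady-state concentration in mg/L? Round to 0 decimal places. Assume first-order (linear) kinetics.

At steady state Css = R₀ / CL = 277 / 4.520 = 61.28 mg/L

61 mg/L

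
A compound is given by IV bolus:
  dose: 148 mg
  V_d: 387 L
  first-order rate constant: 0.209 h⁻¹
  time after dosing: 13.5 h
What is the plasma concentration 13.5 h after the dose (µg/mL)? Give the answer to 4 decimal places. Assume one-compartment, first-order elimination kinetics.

C₀ = Dose / Vd = 148.0 / 387 = 0.3824 mg/L
C = C₀ · e^(−k·t) = 0.3824 × e^(−0.2090 × 13.5)
  = 0.3824 × 0.05952 = 0.02276 mg/L
(0.02276 mg/L = 0.02276 µg/mL)

0.0228 µg/mL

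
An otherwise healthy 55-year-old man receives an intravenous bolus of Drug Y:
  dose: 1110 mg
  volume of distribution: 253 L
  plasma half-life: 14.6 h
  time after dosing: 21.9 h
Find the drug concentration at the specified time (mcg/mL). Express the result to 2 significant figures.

1.6 mcg/mL

C₀ = Dose / Vd = 1110 / 253 = 4.387 mg/L
k = ln2 / t½ = 0.693147 / 14.6 = 0.04748 h⁻¹
C = C₀ · e^(−k·t) = 4.387 × e^(−0.04748 × 21.9)
  = 4.387 × 0.3535 = 1.551 mg/L
(1.551 mg/L = 1.551 mcg/mL)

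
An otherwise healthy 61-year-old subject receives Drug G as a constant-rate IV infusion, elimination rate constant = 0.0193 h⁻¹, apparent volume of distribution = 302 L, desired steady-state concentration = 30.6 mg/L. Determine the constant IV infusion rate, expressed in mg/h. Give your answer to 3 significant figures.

CL = k × Vd = 0.01930 × 302 = 5.829 L/h
At steady state, infusion rate R₀ = Css × CL = 30.6 × 5.829 = 178.4 mg/h

178 mg/h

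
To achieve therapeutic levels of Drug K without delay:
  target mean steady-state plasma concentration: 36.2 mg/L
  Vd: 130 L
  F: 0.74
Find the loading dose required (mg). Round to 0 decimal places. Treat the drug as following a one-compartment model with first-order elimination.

LD = Css × Vd / F = 36.2 × 130 / 0.74 = 6359 mg

6359 mg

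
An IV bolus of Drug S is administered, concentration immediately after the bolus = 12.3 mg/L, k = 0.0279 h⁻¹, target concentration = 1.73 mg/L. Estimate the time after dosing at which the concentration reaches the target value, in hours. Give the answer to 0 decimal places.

70 h

t = ln(C₀ / C) / k = ln(12.30 / 1.73) / 0.02790
  = ln(7.110) / 0.02790 = 1.962 / 0.02790 = 70.32 h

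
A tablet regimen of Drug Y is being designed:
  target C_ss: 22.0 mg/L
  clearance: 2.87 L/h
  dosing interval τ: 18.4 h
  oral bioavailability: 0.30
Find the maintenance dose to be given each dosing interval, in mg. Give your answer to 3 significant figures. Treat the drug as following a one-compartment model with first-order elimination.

3870 mg

At steady state, F × (Dose/τ) = Css × CL.
Dose = Css × CL × τ / F = 22.0 × 2.870 × 18.4 / 0.30 = 3873 mg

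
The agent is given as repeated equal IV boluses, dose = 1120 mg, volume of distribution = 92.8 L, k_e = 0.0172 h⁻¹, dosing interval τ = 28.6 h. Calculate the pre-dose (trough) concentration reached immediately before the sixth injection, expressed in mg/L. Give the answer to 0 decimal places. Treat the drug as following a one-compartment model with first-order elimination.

C₀ per dose = Dose / Vd = 1120 / 92.8 = 12.07 mg/L
Fraction remaining after one interval: r = e^(−kτ) = e^(−0.01720 × 28.6) = 0.6115
Before dose 6, 5 doses have been given (aged 1τ, 2τ, 3τ, 4τ, 5τ).
C_trough = C₀ × (r + r² + … + r^5) = C₀ × r(1−r^5)/(1−r)
        = 12.07 × 0.6115 × (1 − 0.08550) / (1 − 0.6115) = 17.37 mg/L

17 mg/L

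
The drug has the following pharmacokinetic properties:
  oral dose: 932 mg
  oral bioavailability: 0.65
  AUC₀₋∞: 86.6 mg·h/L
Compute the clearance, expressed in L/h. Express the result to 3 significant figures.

7.00 L/h

CL = F·Dose / AUC = 0.65 × 932 / 86.6 = 6.995 L/h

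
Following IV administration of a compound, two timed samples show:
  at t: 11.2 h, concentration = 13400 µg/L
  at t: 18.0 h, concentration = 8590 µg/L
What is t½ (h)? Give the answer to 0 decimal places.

k = ln(C₁/C₂) / (t₂ − t₁) = ln(13400/8590) / (18.0 − 11.2)
  = 0.4447 / 6.800 = 0.06540 h⁻¹
t½ = ln2 / k = 0.693147 / 0.06540 = 10.60 h

11 h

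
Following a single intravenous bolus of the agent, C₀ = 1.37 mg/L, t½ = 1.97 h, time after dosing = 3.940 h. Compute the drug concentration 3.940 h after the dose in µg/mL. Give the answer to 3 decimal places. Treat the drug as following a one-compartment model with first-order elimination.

0.343 µg/mL

k = ln2 / t½ = 0.693147 / 1.97 = 0.3519 h⁻¹
t / t½ = 3.940 / 1.97 = 2 half-lives
C = C₀ × (1/2)^2 = 1.370 × 0.2500 = 0.3425 mg/L
(0.3425 mg/L = 0.3425 µg/mL)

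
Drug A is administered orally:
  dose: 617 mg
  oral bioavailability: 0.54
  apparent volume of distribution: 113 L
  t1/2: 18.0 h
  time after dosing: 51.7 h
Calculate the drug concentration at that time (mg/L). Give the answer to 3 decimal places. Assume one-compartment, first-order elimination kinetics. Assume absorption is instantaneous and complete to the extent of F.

0.403 mg/L

Amount reaching circulation = F × Dose = 0.54 × 617.0 = 333.2 mg
C₀ = F·Dose / Vd = 333.2 / 113 = 2.949 mg/L
k = ln2 / t½ = 0.693147 / 18.0 = 0.03851 h⁻¹
C = C₀ · e^(−k·t) = 2.949 × e^(−0.03851 × 51.7)
  = 2.949 × 0.1366 = 0.4028 mg/L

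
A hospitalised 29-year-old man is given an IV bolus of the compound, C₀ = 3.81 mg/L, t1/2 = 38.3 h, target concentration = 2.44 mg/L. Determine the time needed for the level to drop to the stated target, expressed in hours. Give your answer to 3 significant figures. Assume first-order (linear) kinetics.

24.6 h

k = ln2 / t½ = 0.693147 / 38.3 = 0.01810 h⁻¹
t = ln(C₀ / C) / k = ln(3.810 / 2.44) / 0.01810
  = ln(1.561) / 0.01810 = 0.4453 / 0.01810 = 24.60 h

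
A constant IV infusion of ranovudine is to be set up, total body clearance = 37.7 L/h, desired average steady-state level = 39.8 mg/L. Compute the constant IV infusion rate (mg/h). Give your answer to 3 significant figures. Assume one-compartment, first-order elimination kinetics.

1500 mg/h

At steady state, infusion rate R₀ = Css × CL = 39.8 × 37.70 = 1500 mg/h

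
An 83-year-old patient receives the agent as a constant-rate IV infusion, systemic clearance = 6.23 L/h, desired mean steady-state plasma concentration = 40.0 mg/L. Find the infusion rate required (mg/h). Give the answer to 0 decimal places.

At steady state, infusion rate R₀ = Css × CL = 40.0 × 6.230 = 249.2 mg/h

249 mg/h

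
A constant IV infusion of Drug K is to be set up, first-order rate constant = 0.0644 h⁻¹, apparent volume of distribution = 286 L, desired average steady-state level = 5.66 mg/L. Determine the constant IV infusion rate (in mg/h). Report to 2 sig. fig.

100 mg/h

CL = k × Vd = 0.06440 × 286 = 18.42 L/h
At steady state, infusion rate R₀ = Css × CL = 5.66 × 18.42 = 104.3 mg/h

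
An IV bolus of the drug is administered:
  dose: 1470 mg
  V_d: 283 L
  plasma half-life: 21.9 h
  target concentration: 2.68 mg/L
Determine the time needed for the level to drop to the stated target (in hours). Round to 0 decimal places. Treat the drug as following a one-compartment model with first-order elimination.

C₀ = Dose / Vd = 1470 / 283 = 5.194 mg/L
k = ln2 / t½ = 0.693147 / 21.9 = 0.03165 h⁻¹
t = ln(C₀ / C) / k = ln(5.194 / 2.68) / 0.03165
  = ln(1.938) / 0.03165 = 0.6617 / 0.03165 = 20.91 h

21 h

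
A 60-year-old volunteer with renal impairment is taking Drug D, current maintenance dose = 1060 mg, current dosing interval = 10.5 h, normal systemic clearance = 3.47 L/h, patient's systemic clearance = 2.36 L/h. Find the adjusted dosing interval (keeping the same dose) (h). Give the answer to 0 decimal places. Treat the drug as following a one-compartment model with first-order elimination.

To keep the same average steady-state level, dosing rate must scale with clearance.
CL ratio = 2.36 / 3.47 = 0.6801
New interval (same dose) = 10.5 / 0.6801 = 15.44 h

15 h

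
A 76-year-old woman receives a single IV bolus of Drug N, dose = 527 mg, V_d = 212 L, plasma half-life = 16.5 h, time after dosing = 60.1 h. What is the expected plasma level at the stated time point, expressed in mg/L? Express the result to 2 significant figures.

0.20 mg/L

C₀ = Dose / Vd = 527.0 / 212 = 2.486 mg/L
k = ln2 / t½ = 0.693147 / 16.5 = 0.04201 h⁻¹
C = C₀ · e^(−k·t) = 2.486 × e^(−0.04201 × 60.1)
  = 2.486 × 0.08007 = 0.1991 mg/L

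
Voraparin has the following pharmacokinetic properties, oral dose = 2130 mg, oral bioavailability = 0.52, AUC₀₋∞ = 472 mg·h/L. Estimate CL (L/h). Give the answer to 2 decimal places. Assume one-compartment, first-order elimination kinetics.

2.35 L/h

CL = F·Dose / AUC = 0.52 × 2130 / 472 = 2.347 L/h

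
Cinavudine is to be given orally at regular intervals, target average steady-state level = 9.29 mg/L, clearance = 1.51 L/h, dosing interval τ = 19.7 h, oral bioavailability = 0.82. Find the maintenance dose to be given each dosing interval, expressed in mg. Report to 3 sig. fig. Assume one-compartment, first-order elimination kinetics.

337 mg

At steady state, F × (Dose/τ) = Css × CL.
Dose = Css × CL × τ / F = 9.29 × 1.510 × 19.7 / 0.82 = 337.0 mg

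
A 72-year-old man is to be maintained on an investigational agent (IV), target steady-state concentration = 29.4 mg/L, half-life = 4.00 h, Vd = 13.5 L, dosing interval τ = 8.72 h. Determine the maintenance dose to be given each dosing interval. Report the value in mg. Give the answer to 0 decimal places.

k = ln2 / t½ = 0.693147 / 4.00 = 0.1733 h⁻¹
CL = k × Vd = 0.1733 × 13.5 = 2.340 L/h
At steady state, Dose/τ = Css × CL.
Dose = Css × CL × τ = 29.4 × 2.340 × 8.72 = 599.9 mg

600 mg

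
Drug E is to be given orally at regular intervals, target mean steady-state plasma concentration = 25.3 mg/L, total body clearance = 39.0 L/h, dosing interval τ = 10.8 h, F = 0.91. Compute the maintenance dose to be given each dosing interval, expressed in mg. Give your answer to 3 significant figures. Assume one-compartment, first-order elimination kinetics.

11700 mg

At steady state, F × (Dose/τ) = Css × CL.
Dose = Css × CL × τ / F = 25.3 × 39.00 × 10.8 / 0.91 = 11710 mg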